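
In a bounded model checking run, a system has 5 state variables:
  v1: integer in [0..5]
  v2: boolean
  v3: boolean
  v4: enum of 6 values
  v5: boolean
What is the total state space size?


State space = product of domain sizes of all variables.
Domain sizes:
  v1 (integer in [0..5]): 6
  v2 (boolean): 2
  v3 (boolean): 2
  v4 (enum of 6 values): 6
  v5 (boolean): 2
Product = 6 * 2 * 2 * 6 * 2 = 288

288


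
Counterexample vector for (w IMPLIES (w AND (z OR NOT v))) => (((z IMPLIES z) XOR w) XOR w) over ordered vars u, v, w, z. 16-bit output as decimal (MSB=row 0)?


F1 = (w IMPLIES (w AND (z OR NOT v)))
F2 = (((z IMPLIES z) XOR w) XOR w)
Counterexample to F1=>F2 is where F1=1 and F2=0.
Evaluate each row (bits = u,v,w,z, MSB first):
  row 0 [0000]: F1=1 F2=1 -> F1&~F2 -> 0
  row 1 [0001]: F1=1 F2=1 -> F1&~F2 -> 0
  row 2 [0010]: F1=1 F2=1 -> F1&~F2 -> 0
  row 3 [0011]: F1=1 F2=1 -> F1&~F2 -> 0
  row 4 [0100]: F1=1 F2=1 -> F1&~F2 -> 0
  row 5 [0101]: F1=1 F2=1 -> F1&~F2 -> 0
  row 6 [0110]: F1=0 F2=1 -> F1&~F2 -> 0
  row 7 [0111]: F1=1 F2=1 -> F1&~F2 -> 0
  row 8 [1000]: F1=1 F2=1 -> F1&~F2 -> 0
  row 9 [1001]: F1=1 F2=1 -> F1&~F2 -> 0
  row 10 [1010]: F1=1 F2=1 -> F1&~F2 -> 0
  row 11 [1011]: F1=1 F2=1 -> F1&~F2 -> 0
  row 12 [1100]: F1=1 F2=1 -> F1&~F2 -> 0
  row 13 [1101]: F1=1 F2=1 -> F1&~F2 -> 0
  row 14 [1110]: F1=0 F2=1 -> F1&~F2 -> 0
  row 15 [1111]: F1=1 F2=1 -> F1&~F2 -> 0
Full result column, 4 rows per line (u,v fixed per line; w,z runs 00..11 left to right):
  rows 0-3 [u,v=00]: 0000  = hex 0
  rows 4-7 [u,v=01]: 0000  = hex 0
  rows 8-11 [u,v=10]: 0000  = hex 0
  rows 12-15 [u,v=11]: 0000  = hex 0
Counterexample vector (row 0 .. row 15) = 0000000000000000
Output column grouped in 4s = 0000 0000 0000 0000 = 0x0000
Convert to decimal digit by digit (value = value*16 + digit):
  0 -> 0
  0*16 + 0 = 0
  0*16 + 0 = 0
  0*16 + 0 = 0
Decimal = 0

0


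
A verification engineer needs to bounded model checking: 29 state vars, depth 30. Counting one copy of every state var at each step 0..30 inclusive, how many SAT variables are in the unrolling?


BMC unrolls to depth k, creating one copy of each state var for steps 0..k.
Step count = 30 + 1 = 31 (steps 0 through 30)
Vars per step = 29
Total = 29 * 31 = 899

899


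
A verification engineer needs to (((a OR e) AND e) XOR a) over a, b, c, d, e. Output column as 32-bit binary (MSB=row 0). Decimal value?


Formula: (((a OR e) AND e) XOR a) over a, b, c, d, e (32 rows)
Evaluate each row (bits = a,b,c,d,e, MSB first):
  row 0 [00000]: (((0 OR 0) AND 0) XOR 0) -> 0
  row 1 [00001]: (((0 OR 1) AND 1) XOR 0) -> 1
  row 2 [00010]: (((0 OR 0) AND 0) XOR 0) -> 0
  row 3 [00011]: (((0 OR 1) AND 1) XOR 0) -> 1
  row 4 [00100]: (((0 OR 0) AND 0) XOR 0) -> 0
  row 5 [00101]: (((0 OR 1) AND 1) XOR 0) -> 1
  row 6 [00110]: (((0 OR 0) AND 0) XOR 0) -> 0
  row 7 [00111]: (((0 OR 1) AND 1) XOR 0) -> 1
  row 8 [01000]: (((0 OR 0) AND 0) XOR 0) -> 0
  row 9 [01001]: (((0 OR 1) AND 1) XOR 0) -> 1
  row 10 [01010]: (((0 OR 0) AND 0) XOR 0) -> 0
  row 11 [01011]: (((0 OR 1) AND 1) XOR 0) -> 1
  row 12 [01100]: (((0 OR 0) AND 0) XOR 0) -> 0
  row 13 [01101]: (((0 OR 1) AND 1) XOR 0) -> 1
  row 14 [01110]: (((0 OR 0) AND 0) XOR 0) -> 0
  row 15 [01111]: (((0 OR 1) AND 1) XOR 0) -> 1
  row 16 [10000]: (((1 OR 0) AND 0) XOR 1) -> 1
  row 17 [10001]: (((1 OR 1) AND 1) XOR 1) -> 0
  row 18 [10010]: (((1 OR 0) AND 0) XOR 1) -> 1
  row 19 [10011]: (((1 OR 1) AND 1) XOR 1) -> 0
  row 20 [10100]: (((1 OR 0) AND 0) XOR 1) -> 1
  row 21 [10101]: (((1 OR 1) AND 1) XOR 1) -> 0
  row 22 [10110]: (((1 OR 0) AND 0) XOR 1) -> 1
  row 23 [10111]: (((1 OR 1) AND 1) XOR 1) -> 0
  row 24 [11000]: (((1 OR 0) AND 0) XOR 1) -> 1
  row 25 [11001]: (((1 OR 1) AND 1) XOR 1) -> 0
  row 26 [11010]: (((1 OR 0) AND 0) XOR 1) -> 1
  row 27 [11011]: (((1 OR 1) AND 1) XOR 1) -> 0
  row 28 [11100]: (((1 OR 0) AND 0) XOR 1) -> 1
  row 29 [11101]: (((1 OR 1) AND 1) XOR 1) -> 0
  row 30 [11110]: (((1 OR 0) AND 0) XOR 1) -> 1
  row 31 [11111]: (((1 OR 1) AND 1) XOR 1) -> 0
Full result column, 4 rows per line (a,b,c fixed per line; d,e runs 00..11 left to right):
  rows 0-3 [a,b,c=000]: 0101  = hex 5
  rows 4-7 [a,b,c=001]: 0101  = hex 5
  rows 8-11 [a,b,c=010]: 0101  = hex 5
  rows 12-15 [a,b,c=011]: 0101  = hex 5
  rows 16-19 [a,b,c=100]: 1010  = hex A
  rows 20-23 [a,b,c=101]: 1010  = hex A
  rows 24-27 [a,b,c=110]: 1010  = hex A
  rows 28-31 [a,b,c=111]: 1010  = hex A
Output column (row 0 .. row 31) = 01010101010101011010101010101010
Output column grouped in 4s = 0101 0101 0101 0101 1010 1010 1010 1010 = 0x5555AAAA
Convert to decimal digit by digit (value = value*16 + digit):
  5 -> 5
  5*16 + 5 = 85
  85*16 + 5 = 1365
  1365*16 + 5 = 21845
  21845*16 + 10 (A) = 349530
  349530*16 + 10 (A) = 5592490
  5592490*16 + 10 (A) = 89479850
  89479850*16 + 10 (A) = 1431677610
Decimal = 1431677610

1431677610


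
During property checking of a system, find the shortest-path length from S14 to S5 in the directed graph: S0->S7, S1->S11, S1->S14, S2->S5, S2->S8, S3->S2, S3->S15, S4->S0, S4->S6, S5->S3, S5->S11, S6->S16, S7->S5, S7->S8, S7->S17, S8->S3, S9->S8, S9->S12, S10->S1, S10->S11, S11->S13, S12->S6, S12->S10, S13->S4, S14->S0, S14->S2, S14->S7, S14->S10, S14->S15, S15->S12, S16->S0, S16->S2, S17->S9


BFS layer-by-layer from S14:
  dist 0: {S14}
  dist 1: {S0, S2, S7, S10, S15}
  dist 2: {S1, S5, S8, S11, S12, S17}
  -> S5 reached at distance 2
Shortest path length = 2

2


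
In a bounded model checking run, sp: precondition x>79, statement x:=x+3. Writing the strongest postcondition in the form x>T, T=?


Formula: sp(P, x:=E) = exists old_x. (x = E[old_x/x]) AND P[old_x/x] (old_x is the value of x before the assignment; eliminate old_x by solving x = E[old_x/x] for old_x)
Step 1: Precondition P: x>79, i.e. old_x > 79
Step 2: Assignment gives x = old_x + 3, so old_x = x - 3
Step 3: Substitute into P: x - 3 > 79
Step 4: Simplify: x > 79+3 = 82

82


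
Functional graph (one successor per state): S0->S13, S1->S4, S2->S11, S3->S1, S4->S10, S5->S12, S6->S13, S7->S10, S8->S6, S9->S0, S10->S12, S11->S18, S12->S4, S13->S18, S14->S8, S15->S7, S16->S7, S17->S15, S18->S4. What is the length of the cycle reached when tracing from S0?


Trace from S0 until a state repeats:
  S0 -> S13 -> S18 -> S4 -> S10 -> S12 -> S4
S4 first seen at step 3, revisited at step 6.
Cycle length = 6 - 3 = 3

3


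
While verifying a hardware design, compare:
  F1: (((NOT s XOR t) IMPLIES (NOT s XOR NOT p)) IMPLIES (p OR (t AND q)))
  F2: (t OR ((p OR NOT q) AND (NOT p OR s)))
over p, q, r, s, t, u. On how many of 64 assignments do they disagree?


F1 = (((NOT s XOR t) IMPLIES (NOT s XOR NOT p)) IMPLIES (p OR (t AND q)))
F2 = (t OR ((p OR NOT q) AND (NOT p OR s)))
Evaluate both on each of 64 rows (bits = p,q,r,s,t,u):
  row 0 [000000]: F1=1 F2=1 -> 0
  row 1 [000001]: F1=1 F2=1 -> 0
  row 2 [000010]: F1=0 F2=1 (differ) -> 1
  row 3 [000011]: F1=0 F2=1 (differ) -> 1
  row 4 [000100]: F1=0 F2=1 (differ) -> 1
  (every remaining row is evaluated the same way; all 64 results are listed next)
Full result column, 8 rows per line (p,q,r fixed per line; s,t,u runs 000..111 left to right):
  rows 0-7 [p,q,r=000]: 00111111  (ones: 6)
  rows 8-15 [p,q,r=001]: 00111111  (ones: 6)
  rows 16-23 [p,q,r=010]: 11000000  (ones: 2)
  rows 24-31 [p,q,r=011]: 11000000  (ones: 2)
  rows 32-39 [p,q,r=100]: 11000000  (ones: 2)
  rows 40-47 [p,q,r=101]: 11000000  (ones: 2)
  rows 48-55 [p,q,r=110]: 11000000  (ones: 2)
  rows 56-63 [p,q,r=111]: 11000000  (ones: 2)
Disagreements = 6+6+2+2+2+2+2+2 = 24

24


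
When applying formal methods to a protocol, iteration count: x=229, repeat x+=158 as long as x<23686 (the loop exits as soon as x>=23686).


Step 1: x goes from 229 toward 23686 by 158; the body runs while x<23686, so iterations = ceil((bound-start)/step)
Step 2: Distance=23457
Step 3: ceil(23457/158)=149

149


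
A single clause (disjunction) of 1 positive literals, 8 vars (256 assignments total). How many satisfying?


Step 1: Total=2^8=256
Step 2: Unsat when all 1 false: 2^7=128
Step 3: Sat=256-128=128

128


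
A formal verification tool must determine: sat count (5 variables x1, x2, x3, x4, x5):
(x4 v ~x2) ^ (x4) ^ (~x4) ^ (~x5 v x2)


CNF with 4 clauses over 5 vars (32 assignments).
An assignment satisfies CNF iff every clause has >=1 true literal.
Check each row (bits = x1,x2,x3,x4,x5; clause T/F shown):
  row 0 [00000]: clauses=TFTT -> 0
  row 1 [00001]: clauses=TFTF -> 0
  row 2 [00010]: clauses=TTFT -> 0
  row 3 [00011]: clauses=TTFF -> 0
  row 4 [00100]: clauses=TFTT -> 0
  row 5 [00101]: clauses=TFTF -> 0
  row 6 [00110]: clauses=TTFT -> 0
  row 7 [00111]: clauses=TTFF -> 0
  row 8 [01000]: clauses=FFTT -> 0
  row 9 [01001]: clauses=FFTT -> 0
  row 10 [01010]: clauses=TTFT -> 0
  row 11 [01011]: clauses=TTFT -> 0
  row 12 [01100]: clauses=FFTT -> 0
  row 13 [01101]: clauses=FFTT -> 0
  row 14 [01110]: clauses=TTFT -> 0
  row 15 [01111]: clauses=TTFT -> 0
  row 16 [10000]: clauses=TFTT -> 0
  row 17 [10001]: clauses=TFTF -> 0
  row 18 [10010]: clauses=TTFT -> 0
  row 19 [10011]: clauses=TTFF -> 0
  row 20 [10100]: clauses=TFTT -> 0
  row 21 [10101]: clauses=TFTF -> 0
  row 22 [10110]: clauses=TTFT -> 0
  row 23 [10111]: clauses=TTFF -> 0
  row 24 [11000]: clauses=FFTT -> 0
  row 25 [11001]: clauses=FFTT -> 0
  row 26 [11010]: clauses=TTFT -> 0
  row 27 [11011]: clauses=TTFT -> 0
  row 28 [11100]: clauses=FFTT -> 0
  row 29 [11101]: clauses=FFTT -> 0
  row 30 [11110]: clauses=TTFT -> 0
  row 31 [11111]: clauses=TTFT -> 0
Full result column, 8 rows per line (x1,x2 fixed per line; x3,x4,x5 runs 000..111 left to right):
  rows 0-7 [x1,x2=00]: 00000000  (ones: 0)
  rows 8-15 [x1,x2=01]: 00000000  (ones: 0)
  rows 16-23 [x1,x2=10]: 00000000  (ones: 0)
  rows 24-31 [x1,x2=11]: 00000000  (ones: 0)
Satisfying assignments = 0+0+0+0 = 0

0


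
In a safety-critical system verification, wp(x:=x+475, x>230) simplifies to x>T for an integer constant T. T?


Formula: wp(x:=E, P) = P[E/x] (substitute E for x in postcondition)
Step 1: Postcondition: x>230
Step 2: Substitute x+475 for x: x+475>230
Step 3: Solve for x: x > 230-475 = -245

-245


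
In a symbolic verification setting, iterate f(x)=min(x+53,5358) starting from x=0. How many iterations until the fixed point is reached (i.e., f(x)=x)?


Step 1: x=0, cap=5358, increment=53
Step 2: x grows by 53 each step until capped at 5358; fixed point is x=5358
Step 3: iterations = ceil(5358/53) = 102

102


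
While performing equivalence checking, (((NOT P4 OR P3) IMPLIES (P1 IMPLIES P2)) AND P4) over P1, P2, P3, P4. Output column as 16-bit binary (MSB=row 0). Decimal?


Formula: (((NOT P4 OR P3) IMPLIES (P1 IMPLIES P2)) AND P4) over P1, P2, P3, P4 (16 rows)
Evaluate each row (bits = P1,P2,P3,P4, MSB first):
  row 0 [0000]: (((NOT 0 OR 0) IMPLIES (0 IMPLIES 0)) AND 0) -> 0
  row 1 [0001]: (((NOT 1 OR 0) IMPLIES (0 IMPLIES 0)) AND 1) -> 1
  row 2 [0010]: (((NOT 0 OR 1) IMPLIES (0 IMPLIES 0)) AND 0) -> 0
  row 3 [0011]: (((NOT 1 OR 1) IMPLIES (0 IMPLIES 0)) AND 1) -> 1
  row 4 [0100]: (((NOT 0 OR 0) IMPLIES (0 IMPLIES 1)) AND 0) -> 0
  row 5 [0101]: (((NOT 1 OR 0) IMPLIES (0 IMPLIES 1)) AND 1) -> 1
  row 6 [0110]: (((NOT 0 OR 1) IMPLIES (0 IMPLIES 1)) AND 0) -> 0
  row 7 [0111]: (((NOT 1 OR 1) IMPLIES (0 IMPLIES 1)) AND 1) -> 1
  row 8 [1000]: (((NOT 0 OR 0) IMPLIES (1 IMPLIES 0)) AND 0) -> 0
  row 9 [1001]: (((NOT 1 OR 0) IMPLIES (1 IMPLIES 0)) AND 1) -> 1
  row 10 [1010]: (((NOT 0 OR 1) IMPLIES (1 IMPLIES 0)) AND 0) -> 0
  row 11 [1011]: (((NOT 1 OR 1) IMPLIES (1 IMPLIES 0)) AND 1) -> 0
  row 12 [1100]: (((NOT 0 OR 0) IMPLIES (1 IMPLIES 1)) AND 0) -> 0
  row 13 [1101]: (((NOT 1 OR 0) IMPLIES (1 IMPLIES 1)) AND 1) -> 1
  row 14 [1110]: (((NOT 0 OR 1) IMPLIES (1 IMPLIES 1)) AND 0) -> 0
  row 15 [1111]: (((NOT 1 OR 1) IMPLIES (1 IMPLIES 1)) AND 1) -> 1
Full result column, 4 rows per line (P1,P2 fixed per line; P3,P4 runs 00..11 left to right):
  rows 0-3 [P1,P2=00]: 0101  = hex 5
  rows 4-7 [P1,P2=01]: 0101  = hex 5
  rows 8-11 [P1,P2=10]: 0100  = hex 4
  rows 12-15 [P1,P2=11]: 0101  = hex 5
Output column (row 0 .. row 15) = 0101010101000101
Output column grouped in 4s = 0101 0101 0100 0101 = 0x5545
Convert to decimal digit by digit (value = value*16 + digit):
  5 -> 5
  5*16 + 5 = 85
  85*16 + 4 = 1364
  1364*16 + 5 = 21829
Decimal = 21829

21829


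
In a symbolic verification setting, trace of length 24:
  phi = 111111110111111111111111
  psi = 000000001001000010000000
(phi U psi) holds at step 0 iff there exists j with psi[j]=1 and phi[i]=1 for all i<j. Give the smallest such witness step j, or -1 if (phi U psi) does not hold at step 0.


(phi U psi) at 0: need smallest j with psi[j]=1 and phi[i]=1 for all i in [0,j).
Scan from step 0:
  step 0: phi=1, psi=0 -> continue
  step 1: phi=1, psi=0 -> continue
  step 2: phi=1, psi=0 -> continue
  step 3: phi=1, psi=0 -> continue
  step 8: psi=1 and phi held for [0,8) -> witness found
Witness step = 8

8


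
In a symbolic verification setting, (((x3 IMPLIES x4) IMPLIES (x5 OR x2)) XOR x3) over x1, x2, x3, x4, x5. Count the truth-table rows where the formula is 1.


Formula: (((x3 IMPLIES x4) IMPLIES (x5 OR x2)) XOR x3) over 5 vars (32 rows)
Evaluate each row (x1, x2, x3, x4, x5 as bits, MSB first):
  row 0 [00000]: (((0 IMPLIES 0) IMPLIES (0 OR 0)) XOR 0) -> 0
  row 1 [00001]: (((0 IMPLIES 0) IMPLIES (1 OR 0)) XOR 0) -> 1
  row 2 [00010]: (((0 IMPLIES 1) IMPLIES (0 OR 0)) XOR 0) -> 0
  row 3 [00011]: (((0 IMPLIES 1) IMPLIES (1 OR 0)) XOR 0) -> 1
  row 4 [00100]: (((1 IMPLIES 0) IMPLIES (0 OR 0)) XOR 1) -> 0
  row 5 [00101]: (((1 IMPLIES 0) IMPLIES (1 OR 0)) XOR 1) -> 0
  row 6 [00110]: (((1 IMPLIES 1) IMPLIES (0 OR 0)) XOR 1) -> 1
  row 7 [00111]: (((1 IMPLIES 1) IMPLIES (1 OR 0)) XOR 1) -> 0
  row 8 [01000]: (((0 IMPLIES 0) IMPLIES (0 OR 1)) XOR 0) -> 1
  row 9 [01001]: (((0 IMPLIES 0) IMPLIES (1 OR 1)) XOR 0) -> 1
  row 10 [01010]: (((0 IMPLIES 1) IMPLIES (0 OR 1)) XOR 0) -> 1
  row 11 [01011]: (((0 IMPLIES 1) IMPLIES (1 OR 1)) XOR 0) -> 1
  row 12 [01100]: (((1 IMPLIES 0) IMPLIES (0 OR 1)) XOR 1) -> 0
  row 13 [01101]: (((1 IMPLIES 0) IMPLIES (1 OR 1)) XOR 1) -> 0
  row 14 [01110]: (((1 IMPLIES 1) IMPLIES (0 OR 1)) XOR 1) -> 0
  row 15 [01111]: (((1 IMPLIES 1) IMPLIES (1 OR 1)) XOR 1) -> 0
  row 16 [10000]: (((0 IMPLIES 0) IMPLIES (0 OR 0)) XOR 0) -> 0
  row 17 [10001]: (((0 IMPLIES 0) IMPLIES (1 OR 0)) XOR 0) -> 1
  row 18 [10010]: (((0 IMPLIES 1) IMPLIES (0 OR 0)) XOR 0) -> 0
  row 19 [10011]: (((0 IMPLIES 1) IMPLIES (1 OR 0)) XOR 0) -> 1
  row 20 [10100]: (((1 IMPLIES 0) IMPLIES (0 OR 0)) XOR 1) -> 0
  row 21 [10101]: (((1 IMPLIES 0) IMPLIES (1 OR 0)) XOR 1) -> 0
  row 22 [10110]: (((1 IMPLIES 1) IMPLIES (0 OR 0)) XOR 1) -> 1
  row 23 [10111]: (((1 IMPLIES 1) IMPLIES (1 OR 0)) XOR 1) -> 0
  row 24 [11000]: (((0 IMPLIES 0) IMPLIES (0 OR 1)) XOR 0) -> 1
  row 25 [11001]: (((0 IMPLIES 0) IMPLIES (1 OR 1)) XOR 0) -> 1
  row 26 [11010]: (((0 IMPLIES 1) IMPLIES (0 OR 1)) XOR 0) -> 1
  row 27 [11011]: (((0 IMPLIES 1) IMPLIES (1 OR 1)) XOR 0) -> 1
  row 28 [11100]: (((1 IMPLIES 0) IMPLIES (0 OR 1)) XOR 1) -> 0
  row 29 [11101]: (((1 IMPLIES 0) IMPLIES (1 OR 1)) XOR 1) -> 0
  row 30 [11110]: (((1 IMPLIES 1) IMPLIES (0 OR 1)) XOR 1) -> 0
  row 31 [11111]: (((1 IMPLIES 1) IMPLIES (1 OR 1)) XOR 1) -> 0
Full result column, 8 rows per line (x1,x2 fixed per line; x3,x4,x5 runs 000..111 left to right):
  rows 0-7 [x1,x2=00]: 01010010  (ones: 3)
  rows 8-15 [x1,x2=01]: 11110000  (ones: 4)
  rows 16-23 [x1,x2=10]: 01010010  (ones: 3)
  rows 24-31 [x1,x2=11]: 11110000  (ones: 4)
Count of 1-rows = 3+4+3+4 = 14

14


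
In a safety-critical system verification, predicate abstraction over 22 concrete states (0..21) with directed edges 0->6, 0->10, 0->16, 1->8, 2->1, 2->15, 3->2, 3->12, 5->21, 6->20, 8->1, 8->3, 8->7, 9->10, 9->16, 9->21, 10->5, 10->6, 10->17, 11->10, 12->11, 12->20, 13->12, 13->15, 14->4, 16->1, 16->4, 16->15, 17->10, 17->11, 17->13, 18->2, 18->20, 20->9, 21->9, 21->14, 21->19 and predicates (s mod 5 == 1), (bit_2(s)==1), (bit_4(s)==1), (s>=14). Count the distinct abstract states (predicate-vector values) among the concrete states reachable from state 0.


BFS from 0:
Concrete reachable: {0, 1, 2, 3, 4, 5, 6, 7, 8, 9, 10, 11, 12, 13, 14, 15, 16, 17, 19, 20, 21}
Abstract via predicates (s mod 5 == 1), (bit_2(s)==1), (bit_4(s)==1), (s>=14):
  (0,0,0,0) <- {0, 2, 3, 8, 9, 10}
  (0,0,1,1) <- {17, 19}
  (0,1,0,0) <- {4, 5, 7, 12, 13}
  (0,1,0,1) <- {14, 15}
  (0,1,1,1) <- {20}
  (1,0,0,0) <- {1, 11}
  (1,0,1,1) <- {16}
  (1,1,0,0) <- {6}
  (1,1,1,1) <- {21}
Distinct abstract states = 9

9


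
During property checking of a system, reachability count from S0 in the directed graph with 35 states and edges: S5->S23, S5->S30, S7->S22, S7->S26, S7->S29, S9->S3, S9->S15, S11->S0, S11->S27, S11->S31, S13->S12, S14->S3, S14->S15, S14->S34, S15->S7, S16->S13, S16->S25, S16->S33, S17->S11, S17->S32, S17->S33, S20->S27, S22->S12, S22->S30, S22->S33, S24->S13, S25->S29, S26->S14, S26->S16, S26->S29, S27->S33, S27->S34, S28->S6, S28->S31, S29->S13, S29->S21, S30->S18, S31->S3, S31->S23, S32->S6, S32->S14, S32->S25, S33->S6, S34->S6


BFS from S0:
  layer 0: {S0}
Reachable set: {S0}
Count = 1

1


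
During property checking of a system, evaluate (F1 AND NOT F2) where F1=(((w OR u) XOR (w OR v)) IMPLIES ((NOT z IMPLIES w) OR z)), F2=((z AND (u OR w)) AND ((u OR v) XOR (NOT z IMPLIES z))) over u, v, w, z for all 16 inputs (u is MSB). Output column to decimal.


F1 = (((w OR u) XOR (w OR v)) IMPLIES ((NOT z IMPLIES w) OR z))
F2 = ((z AND (u OR w)) AND ((u OR v) XOR (NOT z IMPLIES z)))
Counterexample to F1=>F2 is where F1=1 and F2=0.
Evaluate each row (bits = u,v,w,z, MSB first):
  row 0 [0000]: F1=1 F2=0 -> F1&~F2 -> 1
  row 1 [0001]: F1=1 F2=0 -> F1&~F2 -> 1
  row 2 [0010]: F1=1 F2=0 -> F1&~F2 -> 1
  row 3 [0011]: F1=1 F2=1 -> F1&~F2 -> 0
  row 4 [0100]: F1=0 F2=0 -> F1&~F2 -> 0
  row 5 [0101]: F1=1 F2=0 -> F1&~F2 -> 1
  row 6 [0110]: F1=1 F2=0 -> F1&~F2 -> 1
  row 7 [0111]: F1=1 F2=0 -> F1&~F2 -> 1
  row 8 [1000]: F1=0 F2=0 -> F1&~F2 -> 0
  row 9 [1001]: F1=1 F2=0 -> F1&~F2 -> 1
  row 10 [1010]: F1=1 F2=0 -> F1&~F2 -> 1
  row 11 [1011]: F1=1 F2=0 -> F1&~F2 -> 1
  row 12 [1100]: F1=1 F2=0 -> F1&~F2 -> 1
  row 13 [1101]: F1=1 F2=0 -> F1&~F2 -> 1
  row 14 [1110]: F1=1 F2=0 -> F1&~F2 -> 1
  row 15 [1111]: F1=1 F2=0 -> F1&~F2 -> 1
Full result column, 4 rows per line (u,v fixed per line; w,z runs 00..11 left to right):
  rows 0-3 [u,v=00]: 1110  = hex E
  rows 4-7 [u,v=01]: 0111  = hex 7
  rows 8-11 [u,v=10]: 0111  = hex 7
  rows 12-15 [u,v=11]: 1111  = hex F
Counterexample vector (row 0 .. row 15) = 1110011101111111
Output column grouped in 4s = 1110 0111 0111 1111 = 0xE77F
Convert to decimal digit by digit (value = value*16 + digit):
  E -> 14
  14*16 + 7 = 231
  231*16 + 7 = 3703
  3703*16 + 15 (F) = 59263
Decimal = 59263

59263


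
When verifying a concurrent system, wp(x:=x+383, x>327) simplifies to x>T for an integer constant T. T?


Formula: wp(x:=E, P) = P[E/x] (substitute E for x in postcondition)
Step 1: Postcondition: x>327
Step 2: Substitute x+383 for x: x+383>327
Step 3: Solve for x: x > 327-383 = -56

-56


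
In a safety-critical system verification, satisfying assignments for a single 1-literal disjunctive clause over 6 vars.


Step 1: Total=2^6=64
Step 2: Unsat when all 1 false: 2^5=32
Step 3: Sat=64-32=32

32


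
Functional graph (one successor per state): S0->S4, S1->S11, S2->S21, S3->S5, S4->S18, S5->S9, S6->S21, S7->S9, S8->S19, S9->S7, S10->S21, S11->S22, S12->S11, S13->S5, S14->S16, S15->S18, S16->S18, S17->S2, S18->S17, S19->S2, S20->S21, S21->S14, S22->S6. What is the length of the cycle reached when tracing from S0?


Trace from S0 until a state repeats:
  S0 -> S4 -> S18 -> S17 -> S2 -> S21 -> S14 -> S16 -> S18
S18 first seen at step 2, revisited at step 8.
Cycle length = 8 - 2 = 6

6


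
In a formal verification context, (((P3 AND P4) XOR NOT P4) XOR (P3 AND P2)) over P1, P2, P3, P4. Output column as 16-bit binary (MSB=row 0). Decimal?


Formula: (((P3 AND P4) XOR NOT P4) XOR (P3 AND P2)) over P1, P2, P3, P4 (16 rows)
Evaluate each row (bits = P1,P2,P3,P4, MSB first):
  row 0 [0000]: (((0 AND 0) XOR NOT 0) XOR (0 AND 0)) -> 1
  row 1 [0001]: (((0 AND 1) XOR NOT 1) XOR (0 AND 0)) -> 0
  row 2 [0010]: (((1 AND 0) XOR NOT 0) XOR (1 AND 0)) -> 1
  row 3 [0011]: (((1 AND 1) XOR NOT 1) XOR (1 AND 0)) -> 1
  row 4 [0100]: (((0 AND 0) XOR NOT 0) XOR (0 AND 1)) -> 1
  row 5 [0101]: (((0 AND 1) XOR NOT 1) XOR (0 AND 1)) -> 0
  row 6 [0110]: (((1 AND 0) XOR NOT 0) XOR (1 AND 1)) -> 0
  row 7 [0111]: (((1 AND 1) XOR NOT 1) XOR (1 AND 1)) -> 0
  row 8 [1000]: (((0 AND 0) XOR NOT 0) XOR (0 AND 0)) -> 1
  row 9 [1001]: (((0 AND 1) XOR NOT 1) XOR (0 AND 0)) -> 0
  row 10 [1010]: (((1 AND 0) XOR NOT 0) XOR (1 AND 0)) -> 1
  row 11 [1011]: (((1 AND 1) XOR NOT 1) XOR (1 AND 0)) -> 1
  row 12 [1100]: (((0 AND 0) XOR NOT 0) XOR (0 AND 1)) -> 1
  row 13 [1101]: (((0 AND 1) XOR NOT 1) XOR (0 AND 1)) -> 0
  row 14 [1110]: (((1 AND 0) XOR NOT 0) XOR (1 AND 1)) -> 0
  row 15 [1111]: (((1 AND 1) XOR NOT 1) XOR (1 AND 1)) -> 0
Full result column, 4 rows per line (P1,P2 fixed per line; P3,P4 runs 00..11 left to right):
  rows 0-3 [P1,P2=00]: 1011  = hex B
  rows 4-7 [P1,P2=01]: 1000  = hex 8
  rows 8-11 [P1,P2=10]: 1011  = hex B
  rows 12-15 [P1,P2=11]: 1000  = hex 8
Output column (row 0 .. row 15) = 1011100010111000
Output column grouped in 4s = 1011 1000 1011 1000 = 0xB8B8
Convert to decimal digit by digit (value = value*16 + digit):
  B -> 11
  11*16 + 8 = 184
  184*16 + 11 (B) = 2955
  2955*16 + 8 = 47288
Decimal = 47288

47288


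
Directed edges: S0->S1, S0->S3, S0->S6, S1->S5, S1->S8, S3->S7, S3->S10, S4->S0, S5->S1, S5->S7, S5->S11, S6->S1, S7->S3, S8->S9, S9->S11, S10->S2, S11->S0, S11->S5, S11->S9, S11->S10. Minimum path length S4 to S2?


BFS layer-by-layer from S4:
  dist 0: {S4}
  dist 1: {S0}
  dist 2: {S1, S3, S6}
  dist 3: {S5, S7, S8, S10}
  dist 4: {S2, S9, S11}
  -> S2 reached at distance 4
Shortest path length = 4

4


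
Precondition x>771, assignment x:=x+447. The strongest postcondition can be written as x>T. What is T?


Formula: sp(P, x:=E) = exists old_x. (x = E[old_x/x]) AND P[old_x/x] (old_x is the value of x before the assignment; eliminate old_x by solving x = E[old_x/x] for old_x)
Step 1: Precondition P: x>771, i.e. old_x > 771
Step 2: Assignment gives x = old_x + 447, so old_x = x - 447
Step 3: Substitute into P: x - 447 > 771
Step 4: Simplify: x > 771+447 = 1218

1218


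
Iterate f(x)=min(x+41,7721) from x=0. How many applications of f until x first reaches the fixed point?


Step 1: x=0, cap=7721, increment=41
Step 2: x grows by 41 each step until capped at 7721; fixed point is x=7721
Step 3: iterations = ceil(7721/41) = 189

189


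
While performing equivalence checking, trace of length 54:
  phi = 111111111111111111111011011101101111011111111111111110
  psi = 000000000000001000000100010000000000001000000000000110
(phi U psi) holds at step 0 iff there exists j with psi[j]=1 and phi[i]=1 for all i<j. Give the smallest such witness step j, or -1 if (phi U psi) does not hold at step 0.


(phi U psi) at 0: need smallest j with psi[j]=1 and phi[i]=1 for all i in [0,j).
Scan from step 0:
  step 0: phi=1, psi=0 -> continue
  step 1: phi=1, psi=0 -> continue
  step 2: phi=1, psi=0 -> continue
  step 3: phi=1, psi=0 -> continue
  step 14: psi=1 and phi held for [0,14) -> witness found
Witness step = 14

14


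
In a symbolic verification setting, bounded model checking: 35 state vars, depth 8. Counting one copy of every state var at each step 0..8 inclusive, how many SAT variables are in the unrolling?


BMC unrolls to depth k, creating one copy of each state var for steps 0..k.
Step count = 8 + 1 = 9 (steps 0 through 8)
Vars per step = 35
Total = 35 * 9 = 315

315


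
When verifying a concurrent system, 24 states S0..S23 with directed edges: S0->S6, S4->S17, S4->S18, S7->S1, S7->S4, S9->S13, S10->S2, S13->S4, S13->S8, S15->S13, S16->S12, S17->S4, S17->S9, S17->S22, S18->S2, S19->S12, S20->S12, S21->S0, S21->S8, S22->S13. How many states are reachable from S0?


BFS from S0:
  layer 0: {S0}
  layer 1: {S6}
Reachable set: {S0, S6}
Count = 2

2


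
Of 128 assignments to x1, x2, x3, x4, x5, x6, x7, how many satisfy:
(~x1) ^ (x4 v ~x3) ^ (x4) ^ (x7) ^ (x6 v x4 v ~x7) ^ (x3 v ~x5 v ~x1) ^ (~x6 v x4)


CNF with 7 clauses over 7 vars (128 assignments).
An assignment satisfies CNF iff every clause has >=1 true literal.
Check each row (bits = x1,x2,x3,x4,x5,x6,x7; clause T/F shown):
  row 0 [0000000]: clauses=TTFFTTT -> 0
  row 1 [0000001]: clauses=TTFTFTT -> 0
  row 2 [0000010]: clauses=TTFFTTF -> 0
  row 3 [0000011]: clauses=TTFTTTF -> 0
  row 4 [0000100]: clauses=TTFFTTT -> 0
  (every remaining row is evaluated the same way; all 128 results are listed next)
Full result column, 8 rows per line (x1,x2,x3,x4 fixed per line; x5,x6,x7 runs 000..111 left to right):
  rows 0-7 [x1,x2,x3,x4=0000]: 00000000  (ones: 0)
  rows 8-15 [x1,x2,x3,x4=0001]: 01010101  (ones: 4)
  rows 16-23 [x1,x2,x3,x4=0010]: 00000000  (ones: 0)
  rows 24-31 [x1,x2,x3,x4=0011]: 01010101  (ones: 4)
  rows 32-39 [x1,x2,x3,x4=0100]: 00000000  (ones: 0)
  rows 40-47 [x1,x2,x3,x4=0101]: 01010101  (ones: 4)
  rows 48-55 [x1,x2,x3,x4=0110]: 00000000  (ones: 0)
  rows 56-63 [x1,x2,x3,x4=0111]: 01010101  (ones: 4)
  rows 64-71 [x1,x2,x3,x4=1000]: 00000000  (ones: 0)
  rows 72-79 [x1,x2,x3,x4=1001]: 00000000  (ones: 0)
  rows 80-87 [x1,x2,x3,x4=1010]: 00000000  (ones: 0)
  rows 88-95 [x1,x2,x3,x4=1011]: 00000000  (ones: 0)
  rows 96-103 [x1,x2,x3,x4=1100]: 00000000  (ones: 0)
  rows 104-111 [x1,x2,x3,x4=1101]: 00000000  (ones: 0)
  rows 112-119 [x1,x2,x3,x4=1110]: 00000000  (ones: 0)
  rows 120-127 [x1,x2,x3,x4=1111]: 00000000  (ones: 0)
Satisfying assignments = 0+4+0+4+0+4+0+4+0+0+0+0+0+0+0+0 = 16

16


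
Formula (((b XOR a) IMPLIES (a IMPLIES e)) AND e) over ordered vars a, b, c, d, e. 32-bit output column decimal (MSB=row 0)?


Formula: (((b XOR a) IMPLIES (a IMPLIES e)) AND e) over a, b, c, d, e (32 rows)
Evaluate each row (bits = a,b,c,d,e, MSB first):
  row 0 [00000]: (((0 XOR 0) IMPLIES (0 IMPLIES 0)) AND 0) -> 0
  row 1 [00001]: (((0 XOR 0) IMPLIES (0 IMPLIES 1)) AND 1) -> 1
  row 2 [00010]: (((0 XOR 0) IMPLIES (0 IMPLIES 0)) AND 0) -> 0
  row 3 [00011]: (((0 XOR 0) IMPLIES (0 IMPLIES 1)) AND 1) -> 1
  row 4 [00100]: (((0 XOR 0) IMPLIES (0 IMPLIES 0)) AND 0) -> 0
  row 5 [00101]: (((0 XOR 0) IMPLIES (0 IMPLIES 1)) AND 1) -> 1
  row 6 [00110]: (((0 XOR 0) IMPLIES (0 IMPLIES 0)) AND 0) -> 0
  row 7 [00111]: (((0 XOR 0) IMPLIES (0 IMPLIES 1)) AND 1) -> 1
  row 8 [01000]: (((1 XOR 0) IMPLIES (0 IMPLIES 0)) AND 0) -> 0
  row 9 [01001]: (((1 XOR 0) IMPLIES (0 IMPLIES 1)) AND 1) -> 1
  row 10 [01010]: (((1 XOR 0) IMPLIES (0 IMPLIES 0)) AND 0) -> 0
  row 11 [01011]: (((1 XOR 0) IMPLIES (0 IMPLIES 1)) AND 1) -> 1
  row 12 [01100]: (((1 XOR 0) IMPLIES (0 IMPLIES 0)) AND 0) -> 0
  row 13 [01101]: (((1 XOR 0) IMPLIES (0 IMPLIES 1)) AND 1) -> 1
  row 14 [01110]: (((1 XOR 0) IMPLIES (0 IMPLIES 0)) AND 0) -> 0
  row 15 [01111]: (((1 XOR 0) IMPLIES (0 IMPLIES 1)) AND 1) -> 1
  row 16 [10000]: (((0 XOR 1) IMPLIES (1 IMPLIES 0)) AND 0) -> 0
  row 17 [10001]: (((0 XOR 1) IMPLIES (1 IMPLIES 1)) AND 1) -> 1
  row 18 [10010]: (((0 XOR 1) IMPLIES (1 IMPLIES 0)) AND 0) -> 0
  row 19 [10011]: (((0 XOR 1) IMPLIES (1 IMPLIES 1)) AND 1) -> 1
  row 20 [10100]: (((0 XOR 1) IMPLIES (1 IMPLIES 0)) AND 0) -> 0
  row 21 [10101]: (((0 XOR 1) IMPLIES (1 IMPLIES 1)) AND 1) -> 1
  row 22 [10110]: (((0 XOR 1) IMPLIES (1 IMPLIES 0)) AND 0) -> 0
  row 23 [10111]: (((0 XOR 1) IMPLIES (1 IMPLIES 1)) AND 1) -> 1
  row 24 [11000]: (((1 XOR 1) IMPLIES (1 IMPLIES 0)) AND 0) -> 0
  row 25 [11001]: (((1 XOR 1) IMPLIES (1 IMPLIES 1)) AND 1) -> 1
  row 26 [11010]: (((1 XOR 1) IMPLIES (1 IMPLIES 0)) AND 0) -> 0
  row 27 [11011]: (((1 XOR 1) IMPLIES (1 IMPLIES 1)) AND 1) -> 1
  row 28 [11100]: (((1 XOR 1) IMPLIES (1 IMPLIES 0)) AND 0) -> 0
  row 29 [11101]: (((1 XOR 1) IMPLIES (1 IMPLIES 1)) AND 1) -> 1
  row 30 [11110]: (((1 XOR 1) IMPLIES (1 IMPLIES 0)) AND 0) -> 0
  row 31 [11111]: (((1 XOR 1) IMPLIES (1 IMPLIES 1)) AND 1) -> 1
Full result column, 4 rows per line (a,b,c fixed per line; d,e runs 00..11 left to right):
  rows 0-3 [a,b,c=000]: 0101  = hex 5
  rows 4-7 [a,b,c=001]: 0101  = hex 5
  rows 8-11 [a,b,c=010]: 0101  = hex 5
  rows 12-15 [a,b,c=011]: 0101  = hex 5
  rows 16-19 [a,b,c=100]: 0101  = hex 5
  rows 20-23 [a,b,c=101]: 0101  = hex 5
  rows 24-27 [a,b,c=110]: 0101  = hex 5
  rows 28-31 [a,b,c=111]: 0101  = hex 5
Output column (row 0 .. row 31) = 01010101010101010101010101010101
Output column grouped in 4s = 0101 0101 0101 0101 0101 0101 0101 0101 = 0x55555555
Convert to decimal digit by digit (value = value*16 + digit):
  5 -> 5
  5*16 + 5 = 85
  85*16 + 5 = 1365
  1365*16 + 5 = 21845
  21845*16 + 5 = 349525
  349525*16 + 5 = 5592405
  5592405*16 + 5 = 89478485
  89478485*16 + 5 = 1431655765
Decimal = 1431655765

1431655765


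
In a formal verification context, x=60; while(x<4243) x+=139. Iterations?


Step 1: x goes from 60 toward 4243 by 139; the body runs while x<4243, so iterations = ceil((bound-start)/step)
Step 2: Distance=4183
Step 3: ceil(4183/139)=31

31


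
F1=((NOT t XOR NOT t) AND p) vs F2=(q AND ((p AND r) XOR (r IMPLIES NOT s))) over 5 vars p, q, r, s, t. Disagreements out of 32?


F1 = ((NOT t XOR NOT t) AND p)
F2 = (q AND ((p AND r) XOR (r IMPLIES NOT s)))
Evaluate both on each of 32 rows (bits = p,q,r,s,t):
  row 0 [00000]: F1=0 F2=0 -> 0
  row 1 [00001]: F1=0 F2=0 -> 0
  row 2 [00010]: F1=0 F2=0 -> 0
  row 3 [00011]: F1=0 F2=0 -> 0
  row 4 [00100]: F1=0 F2=0 -> 0
  row 5 [00101]: F1=0 F2=0 -> 0
  row 6 [00110]: F1=0 F2=0 -> 0
  row 7 [00111]: F1=0 F2=0 -> 0
  row 8 [01000]: F1=0 F2=1 (differ) -> 1
  row 9 [01001]: F1=0 F2=1 (differ) -> 1
  row 10 [01010]: F1=0 F2=1 (differ) -> 1
  row 11 [01011]: F1=0 F2=1 (differ) -> 1
  row 12 [01100]: F1=0 F2=1 (differ) -> 1
  row 13 [01101]: F1=0 F2=1 (differ) -> 1
  row 14 [01110]: F1=0 F2=0 -> 0
  row 15 [01111]: F1=0 F2=0 -> 0
  row 16 [10000]: F1=0 F2=0 -> 0
  row 17 [10001]: F1=0 F2=0 -> 0
  row 18 [10010]: F1=0 F2=0 -> 0
  row 19 [10011]: F1=0 F2=0 -> 0
  row 20 [10100]: F1=0 F2=0 -> 0
  row 21 [10101]: F1=0 F2=0 -> 0
  row 22 [10110]: F1=0 F2=0 -> 0
  row 23 [10111]: F1=0 F2=0 -> 0
  row 24 [11000]: F1=0 F2=1 (differ) -> 1
  row 25 [11001]: F1=0 F2=1 (differ) -> 1
  row 26 [11010]: F1=0 F2=1 (differ) -> 1
  row 27 [11011]: F1=0 F2=1 (differ) -> 1
  row 28 [11100]: F1=0 F2=0 -> 0
  row 29 [11101]: F1=0 F2=0 -> 0
  row 30 [11110]: F1=0 F2=1 (differ) -> 1
  row 31 [11111]: F1=0 F2=1 (differ) -> 1
Full result column, 8 rows per line (p,q fixed per line; r,s,t runs 000..111 left to right):
  rows 0-7 [p,q=00]: 00000000  (ones: 0)
  rows 8-15 [p,q=01]: 11111100  (ones: 6)
  rows 16-23 [p,q=10]: 00000000  (ones: 0)
  rows 24-31 [p,q=11]: 11110011  (ones: 6)
Disagreements = 0+6+0+6 = 12

12


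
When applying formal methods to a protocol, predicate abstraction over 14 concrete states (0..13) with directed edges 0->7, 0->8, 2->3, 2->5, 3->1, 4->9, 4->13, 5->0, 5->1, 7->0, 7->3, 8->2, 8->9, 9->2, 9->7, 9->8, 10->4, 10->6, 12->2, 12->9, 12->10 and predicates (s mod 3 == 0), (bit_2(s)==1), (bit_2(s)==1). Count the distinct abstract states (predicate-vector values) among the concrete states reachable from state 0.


BFS from 0:
Concrete reachable: {0, 1, 2, 3, 5, 7, 8, 9}
Abstract via predicates (s mod 3 == 0), (bit_2(s)==1), (bit_2(s)==1):
  (0,0,0) <- {1, 2, 8}
  (0,1,1) <- {5, 7}
  (1,0,0) <- {0, 3, 9}
Distinct abstract states = 3

3


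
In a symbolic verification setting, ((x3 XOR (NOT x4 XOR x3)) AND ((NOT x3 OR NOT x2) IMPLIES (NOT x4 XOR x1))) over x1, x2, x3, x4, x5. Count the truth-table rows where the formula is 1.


Formula: ((x3 XOR (NOT x4 XOR x3)) AND ((NOT x3 OR NOT x2) IMPLIES (NOT x4 XOR x1))) over 5 vars (32 rows)
Evaluate each row (x1, x2, x3, x4, x5 as bits, MSB first):
  row 0 [00000]: ((0 XOR (NOT 0 XOR 0)) AND ((NOT 0 OR NOT 0) IMPLIES (NOT 0 XOR 0))) -> 1
  row 1 [00001]: ((0 XOR (NOT 0 XOR 0)) AND ((NOT 0 OR NOT 0) IMPLIES (NOT 0 XOR 0))) -> 1
  row 2 [00010]: ((0 XOR (NOT 1 XOR 0)) AND ((NOT 0 OR NOT 0) IMPLIES (NOT 1 XOR 0))) -> 0
  row 3 [00011]: ((0 XOR (NOT 1 XOR 0)) AND ((NOT 0 OR NOT 0) IMPLIES (NOT 1 XOR 0))) -> 0
  row 4 [00100]: ((1 XOR (NOT 0 XOR 1)) AND ((NOT 1 OR NOT 0) IMPLIES (NOT 0 XOR 0))) -> 1
  row 5 [00101]: ((1 XOR (NOT 0 XOR 1)) AND ((NOT 1 OR NOT 0) IMPLIES (NOT 0 XOR 0))) -> 1
  row 6 [00110]: ((1 XOR (NOT 1 XOR 1)) AND ((NOT 1 OR NOT 0) IMPLIES (NOT 1 XOR 0))) -> 0
  row 7 [00111]: ((1 XOR (NOT 1 XOR 1)) AND ((NOT 1 OR NOT 0) IMPLIES (NOT 1 XOR 0))) -> 0
  row 8 [01000]: ((0 XOR (NOT 0 XOR 0)) AND ((NOT 0 OR NOT 1) IMPLIES (NOT 0 XOR 0))) -> 1
  row 9 [01001]: ((0 XOR (NOT 0 XOR 0)) AND ((NOT 0 OR NOT 1) IMPLIES (NOT 0 XOR 0))) -> 1
  row 10 [01010]: ((0 XOR (NOT 1 XOR 0)) AND ((NOT 0 OR NOT 1) IMPLIES (NOT 1 XOR 0))) -> 0
  row 11 [01011]: ((0 XOR (NOT 1 XOR 0)) AND ((NOT 0 OR NOT 1) IMPLIES (NOT 1 XOR 0))) -> 0
  row 12 [01100]: ((1 XOR (NOT 0 XOR 1)) AND ((NOT 1 OR NOT 1) IMPLIES (NOT 0 XOR 0))) -> 1
  row 13 [01101]: ((1 XOR (NOT 0 XOR 1)) AND ((NOT 1 OR NOT 1) IMPLIES (NOT 0 XOR 0))) -> 1
  row 14 [01110]: ((1 XOR (NOT 1 XOR 1)) AND ((NOT 1 OR NOT 1) IMPLIES (NOT 1 XOR 0))) -> 0
  row 15 [01111]: ((1 XOR (NOT 1 XOR 1)) AND ((NOT 1 OR NOT 1) IMPLIES (NOT 1 XOR 0))) -> 0
  row 16 [10000]: ((0 XOR (NOT 0 XOR 0)) AND ((NOT 0 OR NOT 0) IMPLIES (NOT 0 XOR 1))) -> 0
  row 17 [10001]: ((0 XOR (NOT 0 XOR 0)) AND ((NOT 0 OR NOT 0) IMPLIES (NOT 0 XOR 1))) -> 0
  row 18 [10010]: ((0 XOR (NOT 1 XOR 0)) AND ((NOT 0 OR NOT 0) IMPLIES (NOT 1 XOR 1))) -> 0
  row 19 [10011]: ((0 XOR (NOT 1 XOR 0)) AND ((NOT 0 OR NOT 0) IMPLIES (NOT 1 XOR 1))) -> 0
  row 20 [10100]: ((1 XOR (NOT 0 XOR 1)) AND ((NOT 1 OR NOT 0) IMPLIES (NOT 0 XOR 1))) -> 0
  row 21 [10101]: ((1 XOR (NOT 0 XOR 1)) AND ((NOT 1 OR NOT 0) IMPLIES (NOT 0 XOR 1))) -> 0
  row 22 [10110]: ((1 XOR (NOT 1 XOR 1)) AND ((NOT 1 OR NOT 0) IMPLIES (NOT 1 XOR 1))) -> 0
  row 23 [10111]: ((1 XOR (NOT 1 XOR 1)) AND ((NOT 1 OR NOT 0) IMPLIES (NOT 1 XOR 1))) -> 0
  row 24 [11000]: ((0 XOR (NOT 0 XOR 0)) AND ((NOT 0 OR NOT 1) IMPLIES (NOT 0 XOR 1))) -> 0
  row 25 [11001]: ((0 XOR (NOT 0 XOR 0)) AND ((NOT 0 OR NOT 1) IMPLIES (NOT 0 XOR 1))) -> 0
  row 26 [11010]: ((0 XOR (NOT 1 XOR 0)) AND ((NOT 0 OR NOT 1) IMPLIES (NOT 1 XOR 1))) -> 0
  row 27 [11011]: ((0 XOR (NOT 1 XOR 0)) AND ((NOT 0 OR NOT 1) IMPLIES (NOT 1 XOR 1))) -> 0
  row 28 [11100]: ((1 XOR (NOT 0 XOR 1)) AND ((NOT 1 OR NOT 1) IMPLIES (NOT 0 XOR 1))) -> 1
  row 29 [11101]: ((1 XOR (NOT 0 XOR 1)) AND ((NOT 1 OR NOT 1) IMPLIES (NOT 0 XOR 1))) -> 1
  row 30 [11110]: ((1 XOR (NOT 1 XOR 1)) AND ((NOT 1 OR NOT 1) IMPLIES (NOT 1 XOR 1))) -> 0
  row 31 [11111]: ((1 XOR (NOT 1 XOR 1)) AND ((NOT 1 OR NOT 1) IMPLIES (NOT 1 XOR 1))) -> 0
Full result column, 8 rows per line (x1,x2 fixed per line; x3,x4,x5 runs 000..111 left to right):
  rows 0-7 [x1,x2=00]: 11001100  (ones: 4)
  rows 8-15 [x1,x2=01]: 11001100  (ones: 4)
  rows 16-23 [x1,x2=10]: 00000000  (ones: 0)
  rows 24-31 [x1,x2=11]: 00001100  (ones: 2)
Count of 1-rows = 4+4+0+2 = 10

10


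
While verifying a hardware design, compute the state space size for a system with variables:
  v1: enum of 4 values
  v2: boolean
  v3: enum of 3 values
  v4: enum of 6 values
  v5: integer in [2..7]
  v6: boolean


State space = product of domain sizes of all variables.
Domain sizes:
  v1 (enum of 4 values): 4
  v2 (boolean): 2
  v3 (enum of 3 values): 3
  v4 (enum of 6 values): 6
  v5 (integer in [2..7]): 6
  v6 (boolean): 2
Product = 4 * 2 * 3 * 6 * 6 * 2 = 1728

1728


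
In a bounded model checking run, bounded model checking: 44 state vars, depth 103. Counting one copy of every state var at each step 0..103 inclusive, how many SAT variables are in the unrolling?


BMC unrolls to depth k, creating one copy of each state var for steps 0..k.
Step count = 103 + 1 = 104 (steps 0 through 103)
Vars per step = 44
Total = 44 * 104 = 4576

4576


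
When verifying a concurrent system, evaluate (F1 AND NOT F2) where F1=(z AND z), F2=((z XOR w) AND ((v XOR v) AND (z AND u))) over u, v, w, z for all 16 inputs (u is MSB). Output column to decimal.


F1 = (z AND z)
F2 = ((z XOR w) AND ((v XOR v) AND (z AND u)))
Counterexample to F1=>F2 is where F1=1 and F2=0.
Evaluate each row (bits = u,v,w,z, MSB first):
  row 0 [0000]: F1=0 F2=0 -> F1&~F2 -> 0
  row 1 [0001]: F1=1 F2=0 -> F1&~F2 -> 1
  row 2 [0010]: F1=0 F2=0 -> F1&~F2 -> 0
  row 3 [0011]: F1=1 F2=0 -> F1&~F2 -> 1
  row 4 [0100]: F1=0 F2=0 -> F1&~F2 -> 0
  row 5 [0101]: F1=1 F2=0 -> F1&~F2 -> 1
  row 6 [0110]: F1=0 F2=0 -> F1&~F2 -> 0
  row 7 [0111]: F1=1 F2=0 -> F1&~F2 -> 1
  row 8 [1000]: F1=0 F2=0 -> F1&~F2 -> 0
  row 9 [1001]: F1=1 F2=0 -> F1&~F2 -> 1
  row 10 [1010]: F1=0 F2=0 -> F1&~F2 -> 0
  row 11 [1011]: F1=1 F2=0 -> F1&~F2 -> 1
  row 12 [1100]: F1=0 F2=0 -> F1&~F2 -> 0
  row 13 [1101]: F1=1 F2=0 -> F1&~F2 -> 1
  row 14 [1110]: F1=0 F2=0 -> F1&~F2 -> 0
  row 15 [1111]: F1=1 F2=0 -> F1&~F2 -> 1
Full result column, 4 rows per line (u,v fixed per line; w,z runs 00..11 left to right):
  rows 0-3 [u,v=00]: 0101  = hex 5
  rows 4-7 [u,v=01]: 0101  = hex 5
  rows 8-11 [u,v=10]: 0101  = hex 5
  rows 12-15 [u,v=11]: 0101  = hex 5
Counterexample vector (row 0 .. row 15) = 0101010101010101
Output column grouped in 4s = 0101 0101 0101 0101 = 0x5555
Convert to decimal digit by digit (value = value*16 + digit):
  5 -> 5
  5*16 + 5 = 85
  85*16 + 5 = 1365
  1365*16 + 5 = 21845
Decimal = 21845

21845


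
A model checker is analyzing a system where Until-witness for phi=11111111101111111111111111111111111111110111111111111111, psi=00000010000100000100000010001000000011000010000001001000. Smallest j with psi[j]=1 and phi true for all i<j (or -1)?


(phi U psi) at 0: need smallest j with psi[j]=1 and phi[i]=1 for all i in [0,j).
Scan from step 0:
  step 0: phi=1, psi=0 -> continue
  step 1: phi=1, psi=0 -> continue
  step 2: phi=1, psi=0 -> continue
  step 3: phi=1, psi=0 -> continue
  step 6: psi=1 and phi held for [0,6) -> witness found
Witness step = 6

6


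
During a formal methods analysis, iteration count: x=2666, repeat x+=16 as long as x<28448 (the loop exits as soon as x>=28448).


Step 1: x goes from 2666 toward 28448 by 16; the body runs while x<28448, so iterations = ceil((bound-start)/step)
Step 2: Distance=25782
Step 3: ceil(25782/16)=1612

1612


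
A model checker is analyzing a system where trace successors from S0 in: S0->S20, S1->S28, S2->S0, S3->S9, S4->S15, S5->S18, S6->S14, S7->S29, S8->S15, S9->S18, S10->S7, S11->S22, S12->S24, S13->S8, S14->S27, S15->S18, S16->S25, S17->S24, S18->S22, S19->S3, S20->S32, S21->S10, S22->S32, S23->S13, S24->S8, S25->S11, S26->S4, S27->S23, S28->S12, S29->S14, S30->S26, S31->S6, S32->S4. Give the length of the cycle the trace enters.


Trace from S0 until a state repeats:
  S0 -> S20 -> S32 -> S4 -> S15 -> S18 -> S22 -> S32
S32 first seen at step 2, revisited at step 7.
Cycle length = 7 - 2 = 5

5


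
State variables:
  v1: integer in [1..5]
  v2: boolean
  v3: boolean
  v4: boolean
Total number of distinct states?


State space = product of domain sizes of all variables.
Domain sizes:
  v1 (integer in [1..5]): 5
  v2 (boolean): 2
  v3 (boolean): 2
  v4 (boolean): 2
Product = 5 * 2 * 2 * 2 = 40

40


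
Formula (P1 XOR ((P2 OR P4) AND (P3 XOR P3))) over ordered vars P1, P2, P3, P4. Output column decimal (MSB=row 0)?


Formula: (P1 XOR ((P2 OR P4) AND (P3 XOR P3))) over P1, P2, P3, P4 (16 rows)
Evaluate each row (bits = P1,P2,P3,P4, MSB first):
  row 0 [0000]: (0 XOR ((0 OR 0) AND (0 XOR 0))) -> 0
  row 1 [0001]: (0 XOR ((0 OR 1) AND (0 XOR 0))) -> 0
  row 2 [0010]: (0 XOR ((0 OR 0) AND (1 XOR 1))) -> 0
  row 3 [0011]: (0 XOR ((0 OR 1) AND (1 XOR 1))) -> 0
  row 4 [0100]: (0 XOR ((1 OR 0) AND (0 XOR 0))) -> 0
  row 5 [0101]: (0 XOR ((1 OR 1) AND (0 XOR 0))) -> 0
  row 6 [0110]: (0 XOR ((1 OR 0) AND (1 XOR 1))) -> 0
  row 7 [0111]: (0 XOR ((1 OR 1) AND (1 XOR 1))) -> 0
  row 8 [1000]: (1 XOR ((0 OR 0) AND (0 XOR 0))) -> 1
  row 9 [1001]: (1 XOR ((0 OR 1) AND (0 XOR 0))) -> 1
  row 10 [1010]: (1 XOR ((0 OR 0) AND (1 XOR 1))) -> 1
  row 11 [1011]: (1 XOR ((0 OR 1) AND (1 XOR 1))) -> 1
  row 12 [1100]: (1 XOR ((1 OR 0) AND (0 XOR 0))) -> 1
  row 13 [1101]: (1 XOR ((1 OR 1) AND (0 XOR 0))) -> 1
  row 14 [1110]: (1 XOR ((1 OR 0) AND (1 XOR 1))) -> 1
  row 15 [1111]: (1 XOR ((1 OR 1) AND (1 XOR 1))) -> 1
Full result column, 4 rows per line (P1,P2 fixed per line; P3,P4 runs 00..11 left to right):
  rows 0-3 [P1,P2=00]: 0000  = hex 0
  rows 4-7 [P1,P2=01]: 0000  = hex 0
  rows 8-11 [P1,P2=10]: 1111  = hex F
  rows 12-15 [P1,P2=11]: 1111  = hex F
Output column (row 0 .. row 15) = 0000000011111111
Output column grouped in 4s = 0000 0000 1111 1111 = 0x00FF
Convert to decimal digit by digit (value = value*16 + digit):
  0 -> 0
  0*16 + 0 = 0
  0*16 + 15 (F) = 15
  15*16 + 15 (F) = 255
Decimal = 255

255
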